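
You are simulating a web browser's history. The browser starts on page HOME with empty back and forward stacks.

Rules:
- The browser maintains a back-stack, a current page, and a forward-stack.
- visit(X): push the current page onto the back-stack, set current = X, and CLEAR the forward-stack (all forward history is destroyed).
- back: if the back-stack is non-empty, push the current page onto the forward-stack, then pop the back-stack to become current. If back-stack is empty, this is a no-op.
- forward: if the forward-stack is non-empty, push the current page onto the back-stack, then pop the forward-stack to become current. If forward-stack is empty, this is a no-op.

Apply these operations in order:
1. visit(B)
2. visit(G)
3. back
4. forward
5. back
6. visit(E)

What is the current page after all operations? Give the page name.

After 1 (visit(B)): cur=B back=1 fwd=0
After 2 (visit(G)): cur=G back=2 fwd=0
After 3 (back): cur=B back=1 fwd=1
After 4 (forward): cur=G back=2 fwd=0
After 5 (back): cur=B back=1 fwd=1
After 6 (visit(E)): cur=E back=2 fwd=0

Answer: E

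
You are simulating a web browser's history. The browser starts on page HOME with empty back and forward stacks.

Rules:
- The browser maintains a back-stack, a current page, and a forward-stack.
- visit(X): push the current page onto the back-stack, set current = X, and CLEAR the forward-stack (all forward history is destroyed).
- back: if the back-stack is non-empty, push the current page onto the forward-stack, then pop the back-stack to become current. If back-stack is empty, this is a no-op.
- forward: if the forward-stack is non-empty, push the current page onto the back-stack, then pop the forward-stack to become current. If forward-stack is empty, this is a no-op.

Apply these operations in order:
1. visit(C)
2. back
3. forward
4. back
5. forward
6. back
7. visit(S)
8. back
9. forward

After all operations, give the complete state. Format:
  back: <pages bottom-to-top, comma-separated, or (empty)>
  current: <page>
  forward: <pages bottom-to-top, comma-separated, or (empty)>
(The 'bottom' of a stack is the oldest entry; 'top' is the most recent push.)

Answer: back: HOME
current: S
forward: (empty)

Derivation:
After 1 (visit(C)): cur=C back=1 fwd=0
After 2 (back): cur=HOME back=0 fwd=1
After 3 (forward): cur=C back=1 fwd=0
After 4 (back): cur=HOME back=0 fwd=1
After 5 (forward): cur=C back=1 fwd=0
After 6 (back): cur=HOME back=0 fwd=1
After 7 (visit(S)): cur=S back=1 fwd=0
After 8 (back): cur=HOME back=0 fwd=1
After 9 (forward): cur=S back=1 fwd=0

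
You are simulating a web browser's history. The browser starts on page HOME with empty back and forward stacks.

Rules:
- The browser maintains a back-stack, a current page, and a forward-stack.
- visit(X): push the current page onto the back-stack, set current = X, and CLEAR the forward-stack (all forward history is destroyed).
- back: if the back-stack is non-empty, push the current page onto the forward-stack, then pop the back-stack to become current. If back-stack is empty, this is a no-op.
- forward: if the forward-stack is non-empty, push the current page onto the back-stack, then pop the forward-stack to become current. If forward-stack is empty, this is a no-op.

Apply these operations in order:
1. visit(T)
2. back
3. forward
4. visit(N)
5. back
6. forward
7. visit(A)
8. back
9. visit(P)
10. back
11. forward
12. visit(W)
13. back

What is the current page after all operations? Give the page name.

Answer: P

Derivation:
After 1 (visit(T)): cur=T back=1 fwd=0
After 2 (back): cur=HOME back=0 fwd=1
After 3 (forward): cur=T back=1 fwd=0
After 4 (visit(N)): cur=N back=2 fwd=0
After 5 (back): cur=T back=1 fwd=1
After 6 (forward): cur=N back=2 fwd=0
After 7 (visit(A)): cur=A back=3 fwd=0
After 8 (back): cur=N back=2 fwd=1
After 9 (visit(P)): cur=P back=3 fwd=0
After 10 (back): cur=N back=2 fwd=1
After 11 (forward): cur=P back=3 fwd=0
After 12 (visit(W)): cur=W back=4 fwd=0
After 13 (back): cur=P back=3 fwd=1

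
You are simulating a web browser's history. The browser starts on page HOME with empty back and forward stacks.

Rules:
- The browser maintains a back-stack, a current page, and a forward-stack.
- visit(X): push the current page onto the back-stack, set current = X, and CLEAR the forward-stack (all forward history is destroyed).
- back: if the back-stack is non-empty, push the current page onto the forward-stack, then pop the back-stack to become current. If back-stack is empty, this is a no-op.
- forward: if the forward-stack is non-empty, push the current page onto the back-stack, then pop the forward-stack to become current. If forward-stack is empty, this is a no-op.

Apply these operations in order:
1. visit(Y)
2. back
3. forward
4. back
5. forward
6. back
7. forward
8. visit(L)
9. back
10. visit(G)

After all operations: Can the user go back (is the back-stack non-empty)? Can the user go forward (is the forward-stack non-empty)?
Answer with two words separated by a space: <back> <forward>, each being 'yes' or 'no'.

After 1 (visit(Y)): cur=Y back=1 fwd=0
After 2 (back): cur=HOME back=0 fwd=1
After 3 (forward): cur=Y back=1 fwd=0
After 4 (back): cur=HOME back=0 fwd=1
After 5 (forward): cur=Y back=1 fwd=0
After 6 (back): cur=HOME back=0 fwd=1
After 7 (forward): cur=Y back=1 fwd=0
After 8 (visit(L)): cur=L back=2 fwd=0
After 9 (back): cur=Y back=1 fwd=1
After 10 (visit(G)): cur=G back=2 fwd=0

Answer: yes no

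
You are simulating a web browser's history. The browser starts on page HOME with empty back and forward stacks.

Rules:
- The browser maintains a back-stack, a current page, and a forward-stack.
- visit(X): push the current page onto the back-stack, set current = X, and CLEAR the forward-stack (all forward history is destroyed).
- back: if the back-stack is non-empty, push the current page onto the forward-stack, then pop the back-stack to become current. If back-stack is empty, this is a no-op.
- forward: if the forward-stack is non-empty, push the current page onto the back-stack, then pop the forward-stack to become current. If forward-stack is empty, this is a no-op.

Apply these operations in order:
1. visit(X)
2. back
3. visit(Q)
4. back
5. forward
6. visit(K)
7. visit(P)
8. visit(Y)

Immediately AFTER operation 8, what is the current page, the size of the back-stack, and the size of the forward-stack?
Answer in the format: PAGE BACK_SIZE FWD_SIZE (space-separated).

After 1 (visit(X)): cur=X back=1 fwd=0
After 2 (back): cur=HOME back=0 fwd=1
After 3 (visit(Q)): cur=Q back=1 fwd=0
After 4 (back): cur=HOME back=0 fwd=1
After 5 (forward): cur=Q back=1 fwd=0
After 6 (visit(K)): cur=K back=2 fwd=0
After 7 (visit(P)): cur=P back=3 fwd=0
After 8 (visit(Y)): cur=Y back=4 fwd=0

Y 4 0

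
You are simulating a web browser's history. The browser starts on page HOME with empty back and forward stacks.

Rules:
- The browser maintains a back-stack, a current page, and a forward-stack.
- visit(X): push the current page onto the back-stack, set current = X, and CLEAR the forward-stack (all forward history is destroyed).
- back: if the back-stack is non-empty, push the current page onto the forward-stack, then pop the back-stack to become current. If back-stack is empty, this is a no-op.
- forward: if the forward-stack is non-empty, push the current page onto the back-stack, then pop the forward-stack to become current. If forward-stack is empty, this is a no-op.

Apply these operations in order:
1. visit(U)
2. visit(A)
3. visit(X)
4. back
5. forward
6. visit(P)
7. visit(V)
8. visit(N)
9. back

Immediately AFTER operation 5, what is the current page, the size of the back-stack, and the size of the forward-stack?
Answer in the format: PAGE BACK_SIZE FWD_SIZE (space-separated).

After 1 (visit(U)): cur=U back=1 fwd=0
After 2 (visit(A)): cur=A back=2 fwd=0
After 3 (visit(X)): cur=X back=3 fwd=0
After 4 (back): cur=A back=2 fwd=1
After 5 (forward): cur=X back=3 fwd=0

X 3 0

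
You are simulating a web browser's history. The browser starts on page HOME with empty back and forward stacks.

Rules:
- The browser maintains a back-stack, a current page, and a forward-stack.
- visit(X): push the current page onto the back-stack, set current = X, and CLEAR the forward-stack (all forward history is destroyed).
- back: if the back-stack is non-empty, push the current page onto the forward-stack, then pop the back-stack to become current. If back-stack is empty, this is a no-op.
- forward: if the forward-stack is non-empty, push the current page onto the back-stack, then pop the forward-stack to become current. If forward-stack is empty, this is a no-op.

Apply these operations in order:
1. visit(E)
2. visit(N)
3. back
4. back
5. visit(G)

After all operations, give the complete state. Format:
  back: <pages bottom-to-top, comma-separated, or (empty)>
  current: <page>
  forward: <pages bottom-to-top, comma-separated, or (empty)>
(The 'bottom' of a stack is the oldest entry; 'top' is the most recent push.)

After 1 (visit(E)): cur=E back=1 fwd=0
After 2 (visit(N)): cur=N back=2 fwd=0
After 3 (back): cur=E back=1 fwd=1
After 4 (back): cur=HOME back=0 fwd=2
After 5 (visit(G)): cur=G back=1 fwd=0

Answer: back: HOME
current: G
forward: (empty)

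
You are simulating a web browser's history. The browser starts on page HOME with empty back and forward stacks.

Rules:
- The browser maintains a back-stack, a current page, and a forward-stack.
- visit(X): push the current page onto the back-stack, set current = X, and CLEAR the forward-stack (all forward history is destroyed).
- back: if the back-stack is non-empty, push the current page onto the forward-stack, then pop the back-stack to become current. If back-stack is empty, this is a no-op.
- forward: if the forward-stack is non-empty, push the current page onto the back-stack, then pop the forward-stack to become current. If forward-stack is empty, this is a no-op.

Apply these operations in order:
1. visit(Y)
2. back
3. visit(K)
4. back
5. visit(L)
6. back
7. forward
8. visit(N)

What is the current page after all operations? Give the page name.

After 1 (visit(Y)): cur=Y back=1 fwd=0
After 2 (back): cur=HOME back=0 fwd=1
After 3 (visit(K)): cur=K back=1 fwd=0
After 4 (back): cur=HOME back=0 fwd=1
After 5 (visit(L)): cur=L back=1 fwd=0
After 6 (back): cur=HOME back=0 fwd=1
After 7 (forward): cur=L back=1 fwd=0
After 8 (visit(N)): cur=N back=2 fwd=0

Answer: N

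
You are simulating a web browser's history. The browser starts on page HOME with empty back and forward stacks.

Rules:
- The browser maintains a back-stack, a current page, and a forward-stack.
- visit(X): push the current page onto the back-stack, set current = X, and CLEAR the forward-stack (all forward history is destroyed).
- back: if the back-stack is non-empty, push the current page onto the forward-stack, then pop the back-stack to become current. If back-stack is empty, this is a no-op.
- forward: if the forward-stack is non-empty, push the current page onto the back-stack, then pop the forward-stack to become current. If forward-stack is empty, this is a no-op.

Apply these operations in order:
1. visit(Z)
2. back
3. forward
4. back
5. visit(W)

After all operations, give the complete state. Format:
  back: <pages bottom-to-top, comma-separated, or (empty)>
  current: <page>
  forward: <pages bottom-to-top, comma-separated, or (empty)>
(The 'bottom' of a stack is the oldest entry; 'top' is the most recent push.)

Answer: back: HOME
current: W
forward: (empty)

Derivation:
After 1 (visit(Z)): cur=Z back=1 fwd=0
After 2 (back): cur=HOME back=0 fwd=1
After 3 (forward): cur=Z back=1 fwd=0
After 4 (back): cur=HOME back=0 fwd=1
After 5 (visit(W)): cur=W back=1 fwd=0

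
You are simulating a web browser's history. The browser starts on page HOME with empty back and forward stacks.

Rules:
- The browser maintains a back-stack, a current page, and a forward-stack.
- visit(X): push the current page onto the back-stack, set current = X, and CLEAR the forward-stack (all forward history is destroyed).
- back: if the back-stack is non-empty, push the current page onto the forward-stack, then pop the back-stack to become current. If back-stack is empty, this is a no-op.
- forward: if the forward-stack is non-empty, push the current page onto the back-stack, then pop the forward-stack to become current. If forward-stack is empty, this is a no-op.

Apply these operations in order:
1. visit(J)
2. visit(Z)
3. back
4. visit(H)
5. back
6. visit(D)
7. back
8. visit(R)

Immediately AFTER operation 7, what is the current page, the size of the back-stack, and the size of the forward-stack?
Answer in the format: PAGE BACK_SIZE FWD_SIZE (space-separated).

After 1 (visit(J)): cur=J back=1 fwd=0
After 2 (visit(Z)): cur=Z back=2 fwd=0
After 3 (back): cur=J back=1 fwd=1
After 4 (visit(H)): cur=H back=2 fwd=0
After 5 (back): cur=J back=1 fwd=1
After 6 (visit(D)): cur=D back=2 fwd=0
After 7 (back): cur=J back=1 fwd=1

J 1 1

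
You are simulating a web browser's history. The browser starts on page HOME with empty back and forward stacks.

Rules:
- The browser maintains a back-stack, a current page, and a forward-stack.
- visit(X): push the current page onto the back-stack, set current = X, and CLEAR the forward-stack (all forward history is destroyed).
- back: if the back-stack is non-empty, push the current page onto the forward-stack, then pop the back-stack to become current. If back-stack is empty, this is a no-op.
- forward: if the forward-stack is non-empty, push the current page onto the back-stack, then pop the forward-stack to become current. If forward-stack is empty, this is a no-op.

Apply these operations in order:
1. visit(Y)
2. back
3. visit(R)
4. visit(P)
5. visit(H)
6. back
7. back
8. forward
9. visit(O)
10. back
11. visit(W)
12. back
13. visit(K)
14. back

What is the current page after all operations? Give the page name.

After 1 (visit(Y)): cur=Y back=1 fwd=0
After 2 (back): cur=HOME back=0 fwd=1
After 3 (visit(R)): cur=R back=1 fwd=0
After 4 (visit(P)): cur=P back=2 fwd=0
After 5 (visit(H)): cur=H back=3 fwd=0
After 6 (back): cur=P back=2 fwd=1
After 7 (back): cur=R back=1 fwd=2
After 8 (forward): cur=P back=2 fwd=1
After 9 (visit(O)): cur=O back=3 fwd=0
After 10 (back): cur=P back=2 fwd=1
After 11 (visit(W)): cur=W back=3 fwd=0
After 12 (back): cur=P back=2 fwd=1
After 13 (visit(K)): cur=K back=3 fwd=0
After 14 (back): cur=P back=2 fwd=1

Answer: P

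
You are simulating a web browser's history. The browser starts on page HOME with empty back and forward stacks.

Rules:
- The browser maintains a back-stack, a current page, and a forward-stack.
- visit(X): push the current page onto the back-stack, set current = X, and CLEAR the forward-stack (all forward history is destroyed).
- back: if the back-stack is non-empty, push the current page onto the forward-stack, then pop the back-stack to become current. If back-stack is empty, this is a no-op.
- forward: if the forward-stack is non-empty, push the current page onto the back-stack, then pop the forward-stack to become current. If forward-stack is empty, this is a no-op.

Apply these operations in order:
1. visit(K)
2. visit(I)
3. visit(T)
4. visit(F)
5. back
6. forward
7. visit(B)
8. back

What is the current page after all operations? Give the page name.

After 1 (visit(K)): cur=K back=1 fwd=0
After 2 (visit(I)): cur=I back=2 fwd=0
After 3 (visit(T)): cur=T back=3 fwd=0
After 4 (visit(F)): cur=F back=4 fwd=0
After 5 (back): cur=T back=3 fwd=1
After 6 (forward): cur=F back=4 fwd=0
After 7 (visit(B)): cur=B back=5 fwd=0
After 8 (back): cur=F back=4 fwd=1

Answer: F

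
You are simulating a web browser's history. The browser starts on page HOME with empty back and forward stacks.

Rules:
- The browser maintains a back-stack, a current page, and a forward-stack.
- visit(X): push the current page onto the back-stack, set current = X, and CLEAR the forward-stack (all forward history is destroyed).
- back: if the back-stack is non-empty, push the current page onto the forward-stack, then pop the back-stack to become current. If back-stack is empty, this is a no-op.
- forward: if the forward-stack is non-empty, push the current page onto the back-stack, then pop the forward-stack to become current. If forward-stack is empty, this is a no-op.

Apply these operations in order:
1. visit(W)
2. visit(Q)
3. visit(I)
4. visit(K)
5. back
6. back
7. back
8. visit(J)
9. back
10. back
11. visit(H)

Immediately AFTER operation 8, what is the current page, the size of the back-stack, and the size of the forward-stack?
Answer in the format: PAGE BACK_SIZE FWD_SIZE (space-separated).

After 1 (visit(W)): cur=W back=1 fwd=0
After 2 (visit(Q)): cur=Q back=2 fwd=0
After 3 (visit(I)): cur=I back=3 fwd=0
After 4 (visit(K)): cur=K back=4 fwd=0
After 5 (back): cur=I back=3 fwd=1
After 6 (back): cur=Q back=2 fwd=2
After 7 (back): cur=W back=1 fwd=3
After 8 (visit(J)): cur=J back=2 fwd=0

J 2 0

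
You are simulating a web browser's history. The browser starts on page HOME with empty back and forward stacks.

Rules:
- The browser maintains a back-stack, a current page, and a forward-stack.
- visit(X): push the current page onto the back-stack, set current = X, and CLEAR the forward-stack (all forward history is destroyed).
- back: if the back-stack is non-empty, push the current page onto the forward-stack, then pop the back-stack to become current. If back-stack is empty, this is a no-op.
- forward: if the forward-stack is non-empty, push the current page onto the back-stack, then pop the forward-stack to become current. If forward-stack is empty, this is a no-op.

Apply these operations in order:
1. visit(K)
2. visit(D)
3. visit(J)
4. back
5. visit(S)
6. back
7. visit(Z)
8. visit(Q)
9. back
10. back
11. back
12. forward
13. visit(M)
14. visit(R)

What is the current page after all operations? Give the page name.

Answer: R

Derivation:
After 1 (visit(K)): cur=K back=1 fwd=0
After 2 (visit(D)): cur=D back=2 fwd=0
After 3 (visit(J)): cur=J back=3 fwd=0
After 4 (back): cur=D back=2 fwd=1
After 5 (visit(S)): cur=S back=3 fwd=0
After 6 (back): cur=D back=2 fwd=1
After 7 (visit(Z)): cur=Z back=3 fwd=0
After 8 (visit(Q)): cur=Q back=4 fwd=0
After 9 (back): cur=Z back=3 fwd=1
After 10 (back): cur=D back=2 fwd=2
After 11 (back): cur=K back=1 fwd=3
After 12 (forward): cur=D back=2 fwd=2
After 13 (visit(M)): cur=M back=3 fwd=0
After 14 (visit(R)): cur=R back=4 fwd=0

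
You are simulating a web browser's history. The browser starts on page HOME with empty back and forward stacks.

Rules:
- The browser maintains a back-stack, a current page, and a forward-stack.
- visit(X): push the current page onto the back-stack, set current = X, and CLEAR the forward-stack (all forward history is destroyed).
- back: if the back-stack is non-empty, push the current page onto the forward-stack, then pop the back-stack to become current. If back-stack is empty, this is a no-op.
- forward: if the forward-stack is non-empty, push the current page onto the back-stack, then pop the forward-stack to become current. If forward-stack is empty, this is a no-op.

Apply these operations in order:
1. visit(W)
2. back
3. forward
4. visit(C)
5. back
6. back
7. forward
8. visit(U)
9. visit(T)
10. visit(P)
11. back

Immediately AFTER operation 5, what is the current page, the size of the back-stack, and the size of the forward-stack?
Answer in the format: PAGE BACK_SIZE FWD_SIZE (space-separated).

After 1 (visit(W)): cur=W back=1 fwd=0
After 2 (back): cur=HOME back=0 fwd=1
After 3 (forward): cur=W back=1 fwd=0
After 4 (visit(C)): cur=C back=2 fwd=0
After 5 (back): cur=W back=1 fwd=1

W 1 1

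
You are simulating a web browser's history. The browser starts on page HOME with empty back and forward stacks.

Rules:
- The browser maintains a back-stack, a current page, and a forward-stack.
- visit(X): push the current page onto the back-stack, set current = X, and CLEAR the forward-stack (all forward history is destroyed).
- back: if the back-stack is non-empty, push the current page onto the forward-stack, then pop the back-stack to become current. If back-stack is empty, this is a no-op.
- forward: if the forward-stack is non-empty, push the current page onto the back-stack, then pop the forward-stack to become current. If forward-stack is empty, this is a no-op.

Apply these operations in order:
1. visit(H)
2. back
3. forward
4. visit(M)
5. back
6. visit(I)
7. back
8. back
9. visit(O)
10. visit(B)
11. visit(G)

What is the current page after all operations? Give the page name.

Answer: G

Derivation:
After 1 (visit(H)): cur=H back=1 fwd=0
After 2 (back): cur=HOME back=0 fwd=1
After 3 (forward): cur=H back=1 fwd=0
After 4 (visit(M)): cur=M back=2 fwd=0
After 5 (back): cur=H back=1 fwd=1
After 6 (visit(I)): cur=I back=2 fwd=0
After 7 (back): cur=H back=1 fwd=1
After 8 (back): cur=HOME back=0 fwd=2
After 9 (visit(O)): cur=O back=1 fwd=0
After 10 (visit(B)): cur=B back=2 fwd=0
After 11 (visit(G)): cur=G back=3 fwd=0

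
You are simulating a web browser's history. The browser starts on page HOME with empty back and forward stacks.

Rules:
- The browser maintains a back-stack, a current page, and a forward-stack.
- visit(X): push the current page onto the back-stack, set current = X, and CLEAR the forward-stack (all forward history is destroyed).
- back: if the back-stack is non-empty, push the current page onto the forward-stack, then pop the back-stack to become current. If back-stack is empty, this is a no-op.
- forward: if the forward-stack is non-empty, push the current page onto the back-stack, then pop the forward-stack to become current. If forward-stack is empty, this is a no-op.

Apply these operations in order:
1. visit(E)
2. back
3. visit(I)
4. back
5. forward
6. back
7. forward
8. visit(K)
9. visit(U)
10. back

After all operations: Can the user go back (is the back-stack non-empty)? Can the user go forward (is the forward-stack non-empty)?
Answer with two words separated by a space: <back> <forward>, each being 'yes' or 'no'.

After 1 (visit(E)): cur=E back=1 fwd=0
After 2 (back): cur=HOME back=0 fwd=1
After 3 (visit(I)): cur=I back=1 fwd=0
After 4 (back): cur=HOME back=0 fwd=1
After 5 (forward): cur=I back=1 fwd=0
After 6 (back): cur=HOME back=0 fwd=1
After 7 (forward): cur=I back=1 fwd=0
After 8 (visit(K)): cur=K back=2 fwd=0
After 9 (visit(U)): cur=U back=3 fwd=0
After 10 (back): cur=K back=2 fwd=1

Answer: yes yes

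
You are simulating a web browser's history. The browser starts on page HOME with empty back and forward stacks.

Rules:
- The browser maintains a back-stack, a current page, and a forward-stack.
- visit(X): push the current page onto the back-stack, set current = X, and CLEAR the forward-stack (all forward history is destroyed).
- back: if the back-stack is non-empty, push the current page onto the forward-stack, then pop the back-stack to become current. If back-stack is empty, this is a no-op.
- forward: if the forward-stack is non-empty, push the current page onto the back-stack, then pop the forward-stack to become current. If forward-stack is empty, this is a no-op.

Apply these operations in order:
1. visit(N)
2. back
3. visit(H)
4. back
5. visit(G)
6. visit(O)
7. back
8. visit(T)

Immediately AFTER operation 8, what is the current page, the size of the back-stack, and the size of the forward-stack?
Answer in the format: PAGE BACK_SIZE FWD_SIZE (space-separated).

After 1 (visit(N)): cur=N back=1 fwd=0
After 2 (back): cur=HOME back=0 fwd=1
After 3 (visit(H)): cur=H back=1 fwd=0
After 4 (back): cur=HOME back=0 fwd=1
After 5 (visit(G)): cur=G back=1 fwd=0
After 6 (visit(O)): cur=O back=2 fwd=0
After 7 (back): cur=G back=1 fwd=1
After 8 (visit(T)): cur=T back=2 fwd=0

T 2 0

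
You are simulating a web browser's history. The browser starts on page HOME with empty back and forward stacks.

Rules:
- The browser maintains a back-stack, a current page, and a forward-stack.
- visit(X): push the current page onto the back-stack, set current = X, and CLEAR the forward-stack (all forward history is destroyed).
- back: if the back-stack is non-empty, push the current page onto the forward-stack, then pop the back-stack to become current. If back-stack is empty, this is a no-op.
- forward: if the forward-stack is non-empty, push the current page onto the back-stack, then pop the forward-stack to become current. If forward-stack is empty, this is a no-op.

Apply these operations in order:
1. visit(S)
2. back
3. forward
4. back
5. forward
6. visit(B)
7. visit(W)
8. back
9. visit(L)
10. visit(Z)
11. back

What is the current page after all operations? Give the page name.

After 1 (visit(S)): cur=S back=1 fwd=0
After 2 (back): cur=HOME back=0 fwd=1
After 3 (forward): cur=S back=1 fwd=0
After 4 (back): cur=HOME back=0 fwd=1
After 5 (forward): cur=S back=1 fwd=0
After 6 (visit(B)): cur=B back=2 fwd=0
After 7 (visit(W)): cur=W back=3 fwd=0
After 8 (back): cur=B back=2 fwd=1
After 9 (visit(L)): cur=L back=3 fwd=0
After 10 (visit(Z)): cur=Z back=4 fwd=0
After 11 (back): cur=L back=3 fwd=1

Answer: L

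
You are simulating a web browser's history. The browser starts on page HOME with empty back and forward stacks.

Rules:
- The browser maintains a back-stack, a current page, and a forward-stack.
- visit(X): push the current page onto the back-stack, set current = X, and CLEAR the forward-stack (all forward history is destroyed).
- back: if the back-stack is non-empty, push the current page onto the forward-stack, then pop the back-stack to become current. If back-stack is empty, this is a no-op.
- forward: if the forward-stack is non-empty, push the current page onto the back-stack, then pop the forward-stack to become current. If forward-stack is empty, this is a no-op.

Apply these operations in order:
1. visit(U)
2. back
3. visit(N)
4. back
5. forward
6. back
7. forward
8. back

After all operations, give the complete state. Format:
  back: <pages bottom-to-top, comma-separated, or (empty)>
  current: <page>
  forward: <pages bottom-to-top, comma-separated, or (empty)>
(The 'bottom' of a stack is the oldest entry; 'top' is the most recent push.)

Answer: back: (empty)
current: HOME
forward: N

Derivation:
After 1 (visit(U)): cur=U back=1 fwd=0
After 2 (back): cur=HOME back=0 fwd=1
After 3 (visit(N)): cur=N back=1 fwd=0
After 4 (back): cur=HOME back=0 fwd=1
After 5 (forward): cur=N back=1 fwd=0
After 6 (back): cur=HOME back=0 fwd=1
After 7 (forward): cur=N back=1 fwd=0
After 8 (back): cur=HOME back=0 fwd=1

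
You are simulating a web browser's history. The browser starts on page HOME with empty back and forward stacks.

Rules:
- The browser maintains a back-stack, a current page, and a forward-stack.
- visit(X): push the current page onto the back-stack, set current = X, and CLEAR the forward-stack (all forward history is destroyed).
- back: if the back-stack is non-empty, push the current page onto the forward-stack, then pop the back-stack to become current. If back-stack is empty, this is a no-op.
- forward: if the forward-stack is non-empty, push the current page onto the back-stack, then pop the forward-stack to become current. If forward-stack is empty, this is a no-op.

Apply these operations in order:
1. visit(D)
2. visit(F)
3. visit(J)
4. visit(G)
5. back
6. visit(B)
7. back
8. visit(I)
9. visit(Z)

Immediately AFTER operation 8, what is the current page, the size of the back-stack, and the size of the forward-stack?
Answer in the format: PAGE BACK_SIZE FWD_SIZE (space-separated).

After 1 (visit(D)): cur=D back=1 fwd=0
After 2 (visit(F)): cur=F back=2 fwd=0
After 3 (visit(J)): cur=J back=3 fwd=0
After 4 (visit(G)): cur=G back=4 fwd=0
After 5 (back): cur=J back=3 fwd=1
After 6 (visit(B)): cur=B back=4 fwd=0
After 7 (back): cur=J back=3 fwd=1
After 8 (visit(I)): cur=I back=4 fwd=0

I 4 0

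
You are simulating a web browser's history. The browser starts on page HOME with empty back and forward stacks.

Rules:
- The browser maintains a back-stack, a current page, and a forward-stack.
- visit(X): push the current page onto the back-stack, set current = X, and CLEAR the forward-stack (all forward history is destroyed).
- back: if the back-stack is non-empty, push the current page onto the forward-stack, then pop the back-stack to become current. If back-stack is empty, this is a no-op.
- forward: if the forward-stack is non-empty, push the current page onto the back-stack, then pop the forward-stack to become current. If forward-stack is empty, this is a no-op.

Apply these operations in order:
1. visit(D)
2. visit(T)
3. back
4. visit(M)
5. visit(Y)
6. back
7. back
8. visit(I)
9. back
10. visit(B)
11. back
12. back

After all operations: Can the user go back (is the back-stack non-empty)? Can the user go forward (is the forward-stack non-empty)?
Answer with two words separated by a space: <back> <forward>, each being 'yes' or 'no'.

After 1 (visit(D)): cur=D back=1 fwd=0
After 2 (visit(T)): cur=T back=2 fwd=0
After 3 (back): cur=D back=1 fwd=1
After 4 (visit(M)): cur=M back=2 fwd=0
After 5 (visit(Y)): cur=Y back=3 fwd=0
After 6 (back): cur=M back=2 fwd=1
After 7 (back): cur=D back=1 fwd=2
After 8 (visit(I)): cur=I back=2 fwd=0
After 9 (back): cur=D back=1 fwd=1
After 10 (visit(B)): cur=B back=2 fwd=0
After 11 (back): cur=D back=1 fwd=1
After 12 (back): cur=HOME back=0 fwd=2

Answer: no yes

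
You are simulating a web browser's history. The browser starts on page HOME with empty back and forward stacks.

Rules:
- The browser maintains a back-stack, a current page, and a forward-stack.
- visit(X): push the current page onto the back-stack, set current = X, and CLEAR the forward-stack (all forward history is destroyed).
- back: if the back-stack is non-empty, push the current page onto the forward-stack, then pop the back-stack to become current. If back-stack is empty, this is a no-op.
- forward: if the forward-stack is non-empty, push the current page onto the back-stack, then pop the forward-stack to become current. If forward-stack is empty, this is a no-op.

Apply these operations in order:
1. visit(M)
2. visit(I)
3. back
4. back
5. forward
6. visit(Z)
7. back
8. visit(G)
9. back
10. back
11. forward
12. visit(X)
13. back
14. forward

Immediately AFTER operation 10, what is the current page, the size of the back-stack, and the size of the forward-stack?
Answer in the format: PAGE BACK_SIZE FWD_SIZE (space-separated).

After 1 (visit(M)): cur=M back=1 fwd=0
After 2 (visit(I)): cur=I back=2 fwd=0
After 3 (back): cur=M back=1 fwd=1
After 4 (back): cur=HOME back=0 fwd=2
After 5 (forward): cur=M back=1 fwd=1
After 6 (visit(Z)): cur=Z back=2 fwd=0
After 7 (back): cur=M back=1 fwd=1
After 8 (visit(G)): cur=G back=2 fwd=0
After 9 (back): cur=M back=1 fwd=1
After 10 (back): cur=HOME back=0 fwd=2

HOME 0 2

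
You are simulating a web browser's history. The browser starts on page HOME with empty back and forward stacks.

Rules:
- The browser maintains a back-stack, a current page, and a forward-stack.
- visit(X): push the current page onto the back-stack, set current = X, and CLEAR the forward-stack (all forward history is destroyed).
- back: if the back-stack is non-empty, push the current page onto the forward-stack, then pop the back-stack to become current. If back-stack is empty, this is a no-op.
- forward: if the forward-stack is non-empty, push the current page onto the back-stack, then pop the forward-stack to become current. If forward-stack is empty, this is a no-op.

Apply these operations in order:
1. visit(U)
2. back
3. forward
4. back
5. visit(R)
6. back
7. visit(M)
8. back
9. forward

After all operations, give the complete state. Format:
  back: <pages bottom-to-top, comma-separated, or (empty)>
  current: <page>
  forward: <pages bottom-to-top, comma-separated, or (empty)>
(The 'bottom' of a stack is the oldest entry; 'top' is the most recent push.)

After 1 (visit(U)): cur=U back=1 fwd=0
After 2 (back): cur=HOME back=0 fwd=1
After 3 (forward): cur=U back=1 fwd=0
After 4 (back): cur=HOME back=0 fwd=1
After 5 (visit(R)): cur=R back=1 fwd=0
After 6 (back): cur=HOME back=0 fwd=1
After 7 (visit(M)): cur=M back=1 fwd=0
After 8 (back): cur=HOME back=0 fwd=1
After 9 (forward): cur=M back=1 fwd=0

Answer: back: HOME
current: M
forward: (empty)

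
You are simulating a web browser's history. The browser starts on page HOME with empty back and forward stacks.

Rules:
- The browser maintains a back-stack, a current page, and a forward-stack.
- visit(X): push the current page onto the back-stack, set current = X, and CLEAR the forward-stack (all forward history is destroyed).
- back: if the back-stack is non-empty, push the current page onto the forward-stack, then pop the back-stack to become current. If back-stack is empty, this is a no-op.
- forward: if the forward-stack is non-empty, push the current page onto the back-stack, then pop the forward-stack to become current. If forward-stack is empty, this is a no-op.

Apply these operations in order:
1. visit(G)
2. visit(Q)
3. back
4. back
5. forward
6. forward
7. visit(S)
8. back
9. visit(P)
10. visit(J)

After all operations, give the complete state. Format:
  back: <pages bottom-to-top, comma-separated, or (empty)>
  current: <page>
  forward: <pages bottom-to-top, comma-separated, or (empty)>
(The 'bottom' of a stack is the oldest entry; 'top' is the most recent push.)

Answer: back: HOME,G,Q,P
current: J
forward: (empty)

Derivation:
After 1 (visit(G)): cur=G back=1 fwd=0
After 2 (visit(Q)): cur=Q back=2 fwd=0
After 3 (back): cur=G back=1 fwd=1
After 4 (back): cur=HOME back=0 fwd=2
After 5 (forward): cur=G back=1 fwd=1
After 6 (forward): cur=Q back=2 fwd=0
After 7 (visit(S)): cur=S back=3 fwd=0
After 8 (back): cur=Q back=2 fwd=1
After 9 (visit(P)): cur=P back=3 fwd=0
After 10 (visit(J)): cur=J back=4 fwd=0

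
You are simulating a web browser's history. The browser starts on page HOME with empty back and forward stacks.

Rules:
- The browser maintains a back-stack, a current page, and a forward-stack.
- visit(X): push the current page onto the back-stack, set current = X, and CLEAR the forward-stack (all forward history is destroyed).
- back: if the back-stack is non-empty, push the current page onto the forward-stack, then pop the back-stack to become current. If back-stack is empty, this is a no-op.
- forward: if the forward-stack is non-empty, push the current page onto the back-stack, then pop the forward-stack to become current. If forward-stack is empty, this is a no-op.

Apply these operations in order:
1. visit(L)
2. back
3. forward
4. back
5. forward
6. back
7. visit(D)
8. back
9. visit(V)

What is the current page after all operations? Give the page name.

After 1 (visit(L)): cur=L back=1 fwd=0
After 2 (back): cur=HOME back=0 fwd=1
After 3 (forward): cur=L back=1 fwd=0
After 4 (back): cur=HOME back=0 fwd=1
After 5 (forward): cur=L back=1 fwd=0
After 6 (back): cur=HOME back=0 fwd=1
After 7 (visit(D)): cur=D back=1 fwd=0
After 8 (back): cur=HOME back=0 fwd=1
After 9 (visit(V)): cur=V back=1 fwd=0

Answer: V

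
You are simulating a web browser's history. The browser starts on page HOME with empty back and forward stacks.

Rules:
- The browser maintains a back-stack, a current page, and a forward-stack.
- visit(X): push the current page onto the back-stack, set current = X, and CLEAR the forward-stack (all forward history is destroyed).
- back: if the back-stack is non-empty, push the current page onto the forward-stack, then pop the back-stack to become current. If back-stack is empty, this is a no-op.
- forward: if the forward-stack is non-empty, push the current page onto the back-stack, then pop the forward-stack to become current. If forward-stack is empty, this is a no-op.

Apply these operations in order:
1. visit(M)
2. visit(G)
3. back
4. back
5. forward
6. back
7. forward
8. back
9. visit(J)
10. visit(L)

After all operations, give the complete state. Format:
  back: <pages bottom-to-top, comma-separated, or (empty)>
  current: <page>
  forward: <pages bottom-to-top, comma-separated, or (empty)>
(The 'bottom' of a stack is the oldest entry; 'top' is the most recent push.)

Answer: back: HOME,J
current: L
forward: (empty)

Derivation:
After 1 (visit(M)): cur=M back=1 fwd=0
After 2 (visit(G)): cur=G back=2 fwd=0
After 3 (back): cur=M back=1 fwd=1
After 4 (back): cur=HOME back=0 fwd=2
After 5 (forward): cur=M back=1 fwd=1
After 6 (back): cur=HOME back=0 fwd=2
After 7 (forward): cur=M back=1 fwd=1
After 8 (back): cur=HOME back=0 fwd=2
After 9 (visit(J)): cur=J back=1 fwd=0
After 10 (visit(L)): cur=L back=2 fwd=0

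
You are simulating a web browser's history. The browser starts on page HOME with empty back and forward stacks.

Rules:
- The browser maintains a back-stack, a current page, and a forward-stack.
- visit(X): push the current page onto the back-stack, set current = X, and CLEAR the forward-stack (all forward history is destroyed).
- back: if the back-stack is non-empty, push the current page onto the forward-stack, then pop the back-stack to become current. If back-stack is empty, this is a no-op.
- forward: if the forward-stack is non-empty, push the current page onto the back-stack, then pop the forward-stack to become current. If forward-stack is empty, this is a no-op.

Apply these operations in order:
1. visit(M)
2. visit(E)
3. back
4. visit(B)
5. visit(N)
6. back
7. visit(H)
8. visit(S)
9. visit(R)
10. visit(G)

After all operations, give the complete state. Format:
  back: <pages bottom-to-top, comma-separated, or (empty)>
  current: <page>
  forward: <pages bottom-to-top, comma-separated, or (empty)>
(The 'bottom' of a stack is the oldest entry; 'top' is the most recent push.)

Answer: back: HOME,M,B,H,S,R
current: G
forward: (empty)

Derivation:
After 1 (visit(M)): cur=M back=1 fwd=0
After 2 (visit(E)): cur=E back=2 fwd=0
After 3 (back): cur=M back=1 fwd=1
After 4 (visit(B)): cur=B back=2 fwd=0
After 5 (visit(N)): cur=N back=3 fwd=0
After 6 (back): cur=B back=2 fwd=1
After 7 (visit(H)): cur=H back=3 fwd=0
After 8 (visit(S)): cur=S back=4 fwd=0
After 9 (visit(R)): cur=R back=5 fwd=0
After 10 (visit(G)): cur=G back=6 fwd=0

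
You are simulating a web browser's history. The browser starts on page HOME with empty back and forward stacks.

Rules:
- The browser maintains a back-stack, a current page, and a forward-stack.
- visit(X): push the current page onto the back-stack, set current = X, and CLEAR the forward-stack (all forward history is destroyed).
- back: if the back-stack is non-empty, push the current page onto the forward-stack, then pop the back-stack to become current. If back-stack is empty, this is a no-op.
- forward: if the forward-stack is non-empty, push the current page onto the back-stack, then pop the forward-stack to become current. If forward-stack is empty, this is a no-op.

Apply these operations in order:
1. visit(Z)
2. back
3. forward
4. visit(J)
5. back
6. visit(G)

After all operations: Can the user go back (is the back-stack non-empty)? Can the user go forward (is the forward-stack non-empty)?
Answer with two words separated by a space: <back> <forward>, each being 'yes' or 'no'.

After 1 (visit(Z)): cur=Z back=1 fwd=0
After 2 (back): cur=HOME back=0 fwd=1
After 3 (forward): cur=Z back=1 fwd=0
After 4 (visit(J)): cur=J back=2 fwd=0
After 5 (back): cur=Z back=1 fwd=1
After 6 (visit(G)): cur=G back=2 fwd=0

Answer: yes no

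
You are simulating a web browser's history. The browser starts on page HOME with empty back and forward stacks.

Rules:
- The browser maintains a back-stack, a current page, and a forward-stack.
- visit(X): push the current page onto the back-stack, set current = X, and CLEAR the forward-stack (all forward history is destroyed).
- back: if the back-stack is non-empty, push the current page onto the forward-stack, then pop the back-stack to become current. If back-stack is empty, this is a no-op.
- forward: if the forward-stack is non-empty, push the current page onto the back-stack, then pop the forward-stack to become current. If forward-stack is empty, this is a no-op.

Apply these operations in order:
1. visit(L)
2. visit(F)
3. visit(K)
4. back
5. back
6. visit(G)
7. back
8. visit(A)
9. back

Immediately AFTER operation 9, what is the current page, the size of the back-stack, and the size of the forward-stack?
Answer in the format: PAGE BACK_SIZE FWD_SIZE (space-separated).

After 1 (visit(L)): cur=L back=1 fwd=0
After 2 (visit(F)): cur=F back=2 fwd=0
After 3 (visit(K)): cur=K back=3 fwd=0
After 4 (back): cur=F back=2 fwd=1
After 5 (back): cur=L back=1 fwd=2
After 6 (visit(G)): cur=G back=2 fwd=0
After 7 (back): cur=L back=1 fwd=1
After 8 (visit(A)): cur=A back=2 fwd=0
After 9 (back): cur=L back=1 fwd=1

L 1 1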